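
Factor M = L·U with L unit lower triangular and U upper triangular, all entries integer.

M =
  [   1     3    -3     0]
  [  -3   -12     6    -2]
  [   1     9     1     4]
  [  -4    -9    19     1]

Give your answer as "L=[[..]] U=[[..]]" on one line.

L=[[1,0,0,0],[-3,1,0,0],[1,-2,1,0],[-4,-1,-2,1]] U=[[1,3,-3,0],[0,-3,-3,-2],[0,0,-2,0],[0,0,0,-1]]

  r1 -= -3·r0 → [0,-3,-3,-2]
  r2 -= 1·r0 → [0,6,4,4]
  r3 -= -4·r0 → [0,3,7,1]
  r2 -= -2·r1 → [0,0,-2,0]
  r3 -= -1·r1 → [0,0,4,-1]
  r3 -= -2·r2 → [0,0,0,-1]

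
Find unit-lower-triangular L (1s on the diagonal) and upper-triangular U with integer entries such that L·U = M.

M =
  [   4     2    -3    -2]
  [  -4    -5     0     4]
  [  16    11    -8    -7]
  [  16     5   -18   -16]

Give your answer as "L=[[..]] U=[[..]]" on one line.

L=[[1,0,0,0],[-1,1,0,0],[4,-1,1,0],[4,1,-3,1]] U=[[4,2,-3,-2],[0,-3,-3,2],[0,0,1,3],[0,0,0,-1]]

  R1 -= -1·R0 → [0,-3,-3,2]
  R2 -= 4·R0 → [0,3,4,1]
  R3 -= 4·R0 → [0,-3,-6,-8]
  R2 -= -1·R1 → [0,0,1,3]
  R3 -= 1·R1 → [0,0,-3,-10]
  R3 -= -3·R2 → [0,0,0,-1]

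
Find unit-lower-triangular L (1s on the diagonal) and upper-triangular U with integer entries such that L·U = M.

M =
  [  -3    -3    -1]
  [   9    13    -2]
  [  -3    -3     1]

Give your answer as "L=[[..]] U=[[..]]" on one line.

  r1 -= -3·r0 → [0,4,-5]
  r2 -= 1·r0 → [0,0,2]
  r2 -= 0·r1 → [0,0,2]

L=[[1,0,0],[-3,1,0],[1,0,1]] U=[[-3,-3,-1],[0,4,-5],[0,0,2]]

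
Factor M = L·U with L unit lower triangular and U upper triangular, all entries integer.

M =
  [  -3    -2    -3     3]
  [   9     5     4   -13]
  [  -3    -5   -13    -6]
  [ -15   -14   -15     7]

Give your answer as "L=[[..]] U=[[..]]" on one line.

L=[[1,0,0,0],[-3,1,0,0],[1,3,1,0],[5,4,4,1]] U=[[-3,-2,-3,3],[0,-1,-5,-4],[0,0,5,3],[0,0,0,-4]]

  R1 -= -3·R0 → [0,-1,-5,-4]
  R2 -= 1·R0 → [0,-3,-10,-9]
  R3 -= 5·R0 → [0,-4,0,-8]
  R2 -= 3·R1 → [0,0,5,3]
  R3 -= 4·R1 → [0,0,20,8]
  R3 -= 4·R2 → [0,0,0,-4]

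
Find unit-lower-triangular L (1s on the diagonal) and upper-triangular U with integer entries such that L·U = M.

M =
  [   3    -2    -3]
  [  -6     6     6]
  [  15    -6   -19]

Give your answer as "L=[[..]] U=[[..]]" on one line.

L=[[1,0,0],[-2,1,0],[5,2,1]] U=[[3,-2,-3],[0,2,0],[0,0,-4]]

  row1 -= -2·row0 → [0,2,0]
  row2 -= 5·row0 → [0,4,-4]
  row2 -= 2·row1 → [0,0,-4]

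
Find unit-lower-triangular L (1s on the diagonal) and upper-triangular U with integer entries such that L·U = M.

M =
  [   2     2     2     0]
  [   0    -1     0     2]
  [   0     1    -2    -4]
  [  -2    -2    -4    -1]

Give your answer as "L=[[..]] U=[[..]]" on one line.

L=[[1,0,0,0],[0,1,0,0],[0,-1,1,0],[-1,0,1,1]] U=[[2,2,2,0],[0,-1,0,2],[0,0,-2,-2],[0,0,0,1]]

  R1 -= 0·R0 → [0,-1,0,2]
  R2 -= 0·R0 → [0,1,-2,-4]
  R3 -= -1·R0 → [0,0,-2,-1]
  R2 -= -1·R1 → [0,0,-2,-2]
  R3 -= 0·R1 → [0,0,-2,-1]
  R3 -= 1·R2 → [0,0,0,1]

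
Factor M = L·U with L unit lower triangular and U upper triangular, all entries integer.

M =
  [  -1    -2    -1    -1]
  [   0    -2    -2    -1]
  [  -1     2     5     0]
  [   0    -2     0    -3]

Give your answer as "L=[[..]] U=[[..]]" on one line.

  row1 -= 0·row0 → [0,-2,-2,-1]
  row2 -= 1·row0 → [0,4,6,1]
  row3 -= 0·row0 → [0,-2,0,-3]
  row2 -= -2·row1 → [0,0,2,-1]
  row3 -= 1·row1 → [0,0,2,-2]
  row3 -= 1·row2 → [0,0,0,-1]

L=[[1,0,0,0],[0,1,0,0],[1,-2,1,0],[0,1,1,1]] U=[[-1,-2,-1,-1],[0,-2,-2,-1],[0,0,2,-1],[0,0,0,-1]]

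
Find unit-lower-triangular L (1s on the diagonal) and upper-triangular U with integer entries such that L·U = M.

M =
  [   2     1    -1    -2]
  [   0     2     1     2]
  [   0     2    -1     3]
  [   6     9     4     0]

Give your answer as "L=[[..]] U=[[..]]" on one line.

L=[[1,0,0,0],[0,1,0,0],[0,1,1,0],[3,3,-2,1]] U=[[2,1,-1,-2],[0,2,1,2],[0,0,-2,1],[0,0,0,2]]

  R1 -= 0·R0 → [0,2,1,2]
  R2 -= 0·R0 → [0,2,-1,3]
  R3 -= 3·R0 → [0,6,7,6]
  R2 -= 1·R1 → [0,0,-2,1]
  R3 -= 3·R1 → [0,0,4,0]
  R3 -= -2·R2 → [0,0,0,2]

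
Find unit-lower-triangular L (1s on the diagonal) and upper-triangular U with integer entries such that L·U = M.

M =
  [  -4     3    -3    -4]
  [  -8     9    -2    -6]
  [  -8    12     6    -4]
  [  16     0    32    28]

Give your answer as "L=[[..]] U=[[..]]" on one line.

L=[[1,0,0,0],[2,1,0,0],[2,2,1,0],[-4,4,1,1]] U=[[-4,3,-3,-4],[0,3,4,2],[0,0,4,0],[0,0,0,4]]

  row1 -= 2·row0 → [0,3,4,2]
  row2 -= 2·row0 → [0,6,12,4]
  row3 -= -4·row0 → [0,12,20,12]
  row2 -= 2·row1 → [0,0,4,0]
  row3 -= 4·row1 → [0,0,4,4]
  row3 -= 1·row2 → [0,0,0,4]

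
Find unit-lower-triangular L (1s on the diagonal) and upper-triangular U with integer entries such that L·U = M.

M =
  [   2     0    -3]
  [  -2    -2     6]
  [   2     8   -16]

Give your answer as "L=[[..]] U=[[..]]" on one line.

L=[[1,0,0],[-1,1,0],[1,-4,1]] U=[[2,0,-3],[0,-2,3],[0,0,-1]]

  row1 -= -1·row0 → [0,-2,3]
  row2 -= 1·row0 → [0,8,-13]
  row2 -= -4·row1 → [0,0,-1]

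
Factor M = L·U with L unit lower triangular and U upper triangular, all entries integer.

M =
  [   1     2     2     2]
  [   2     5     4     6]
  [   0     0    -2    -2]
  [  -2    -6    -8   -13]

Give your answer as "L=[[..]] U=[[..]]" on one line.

  row1 -= 2·row0 → [0,1,0,2]
  row2 -= 0·row0 → [0,0,-2,-2]
  row3 -= -2·row0 → [0,-2,-4,-9]
  row2 -= 0·row1 → [0,0,-2,-2]
  row3 -= -2·row1 → [0,0,-4,-5]
  row3 -= 2·row2 → [0,0,0,-1]

L=[[1,0,0,0],[2,1,0,0],[0,0,1,0],[-2,-2,2,1]] U=[[1,2,2,2],[0,1,0,2],[0,0,-2,-2],[0,0,0,-1]]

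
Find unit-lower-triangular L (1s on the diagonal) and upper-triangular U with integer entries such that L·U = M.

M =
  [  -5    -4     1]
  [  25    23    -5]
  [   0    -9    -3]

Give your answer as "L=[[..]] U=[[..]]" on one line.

  R1 -= -5·R0 → [0,3,0]
  R2 -= 0·R0 → [0,-9,-3]
  R2 -= -3·R1 → [0,0,-3]

L=[[1,0,0],[-5,1,0],[0,-3,1]] U=[[-5,-4,1],[0,3,0],[0,0,-3]]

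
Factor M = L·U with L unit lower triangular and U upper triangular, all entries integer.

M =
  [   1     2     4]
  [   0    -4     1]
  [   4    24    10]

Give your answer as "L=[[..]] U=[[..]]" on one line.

  r1 -= 0·r0 → [0,-4,1]
  r2 -= 4·r0 → [0,16,-6]
  r2 -= -4·r1 → [0,0,-2]

L=[[1,0,0],[0,1,0],[4,-4,1]] U=[[1,2,4],[0,-4,1],[0,0,-2]]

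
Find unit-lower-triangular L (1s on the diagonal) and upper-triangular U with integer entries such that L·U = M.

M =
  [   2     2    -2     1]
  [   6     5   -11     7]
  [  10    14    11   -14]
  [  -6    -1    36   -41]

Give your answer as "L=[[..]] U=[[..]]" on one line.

L=[[1,0,0,0],[3,1,0,0],[5,-4,1,0],[-3,-5,5,1]] U=[[2,2,-2,1],[0,-1,-5,4],[0,0,1,-3],[0,0,0,-3]]

  row1 -= 3·row0 → [0,-1,-5,4]
  row2 -= 5·row0 → [0,4,21,-19]
  row3 -= -3·row0 → [0,5,30,-38]
  row2 -= -4·row1 → [0,0,1,-3]
  row3 -= -5·row1 → [0,0,5,-18]
  row3 -= 5·row2 → [0,0,0,-3]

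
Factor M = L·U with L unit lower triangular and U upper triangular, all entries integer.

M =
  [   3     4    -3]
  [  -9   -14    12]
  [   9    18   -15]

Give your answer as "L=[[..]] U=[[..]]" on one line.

  r1 -= -3·r0 → [0,-2,3]
  r2 -= 3·r0 → [0,6,-6]
  r2 -= -3·r1 → [0,0,3]

L=[[1,0,0],[-3,1,0],[3,-3,1]] U=[[3,4,-3],[0,-2,3],[0,0,3]]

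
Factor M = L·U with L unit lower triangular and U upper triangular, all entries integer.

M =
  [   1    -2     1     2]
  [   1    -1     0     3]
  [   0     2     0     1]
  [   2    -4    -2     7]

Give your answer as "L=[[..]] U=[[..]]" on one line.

L=[[1,0,0,0],[1,1,0,0],[0,2,1,0],[2,0,-2,1]] U=[[1,-2,1,2],[0,1,-1,1],[0,0,2,-1],[0,0,0,1]]

  R1 -= 1·R0 → [0,1,-1,1]
  R2 -= 0·R0 → [0,2,0,1]
  R3 -= 2·R0 → [0,0,-4,3]
  R2 -= 2·R1 → [0,0,2,-1]
  R3 -= 0·R1 → [0,0,-4,3]
  R3 -= -2·R2 → [0,0,0,1]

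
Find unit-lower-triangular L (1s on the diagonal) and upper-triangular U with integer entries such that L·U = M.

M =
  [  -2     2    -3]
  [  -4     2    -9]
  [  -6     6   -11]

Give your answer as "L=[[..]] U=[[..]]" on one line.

L=[[1,0,0],[2,1,0],[3,0,1]] U=[[-2,2,-3],[0,-2,-3],[0,0,-2]]

  R1 -= 2·R0 → [0,-2,-3]
  R2 -= 3·R0 → [0,0,-2]
  R2 -= 0·R1 → [0,0,-2]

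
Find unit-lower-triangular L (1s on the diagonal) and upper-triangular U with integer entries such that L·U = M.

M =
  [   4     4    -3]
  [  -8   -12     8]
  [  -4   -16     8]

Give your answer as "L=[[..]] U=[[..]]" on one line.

  row1 -= -2·row0 → [0,-4,2]
  row2 -= -1·row0 → [0,-12,5]
  row2 -= 3·row1 → [0,0,-1]

L=[[1,0,0],[-2,1,0],[-1,3,1]] U=[[4,4,-3],[0,-4,2],[0,0,-1]]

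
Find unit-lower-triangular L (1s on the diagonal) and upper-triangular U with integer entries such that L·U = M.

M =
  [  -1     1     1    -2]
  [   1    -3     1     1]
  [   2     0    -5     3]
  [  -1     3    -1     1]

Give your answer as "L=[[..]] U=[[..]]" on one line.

  r1 -= -1·r0 → [0,-2,2,-1]
  r2 -= -2·r0 → [0,2,-3,-1]
  r3 -= 1·r0 → [0,2,-2,3]
  r2 -= -1·r1 → [0,0,-1,-2]
  r3 -= -1·r1 → [0,0,0,2]
  r3 -= 0·r2 → [0,0,0,2]

L=[[1,0,0,0],[-1,1,0,0],[-2,-1,1,0],[1,-1,0,1]] U=[[-1,1,1,-2],[0,-2,2,-1],[0,0,-1,-2],[0,0,0,2]]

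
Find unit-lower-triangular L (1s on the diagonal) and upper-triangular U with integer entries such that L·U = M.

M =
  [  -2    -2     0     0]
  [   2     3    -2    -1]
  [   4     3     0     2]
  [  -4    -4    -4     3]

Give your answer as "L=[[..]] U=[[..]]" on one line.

L=[[1,0,0,0],[-1,1,0,0],[-2,-1,1,0],[2,0,2,1]] U=[[-2,-2,0,0],[0,1,-2,-1],[0,0,-2,1],[0,0,0,1]]

  row1 -= -1·row0 → [0,1,-2,-1]
  row2 -= -2·row0 → [0,-1,0,2]
  row3 -= 2·row0 → [0,0,-4,3]
  row2 -= -1·row1 → [0,0,-2,1]
  row3 -= 0·row1 → [0,0,-4,3]
  row3 -= 2·row2 → [0,0,0,1]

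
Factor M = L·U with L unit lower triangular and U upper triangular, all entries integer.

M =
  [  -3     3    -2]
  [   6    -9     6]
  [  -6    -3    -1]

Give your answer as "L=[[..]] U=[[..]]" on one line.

  R1 -= -2·R0 → [0,-3,2]
  R2 -= 2·R0 → [0,-9,3]
  R2 -= 3·R1 → [0,0,-3]

L=[[1,0,0],[-2,1,0],[2,3,1]] U=[[-3,3,-2],[0,-3,2],[0,0,-3]]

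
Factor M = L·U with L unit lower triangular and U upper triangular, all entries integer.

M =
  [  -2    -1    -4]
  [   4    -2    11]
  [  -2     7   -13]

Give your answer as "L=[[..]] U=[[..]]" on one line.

L=[[1,0,0],[-2,1,0],[1,-2,1]] U=[[-2,-1,-4],[0,-4,3],[0,0,-3]]

  R1 -= -2·R0 → [0,-4,3]
  R2 -= 1·R0 → [0,8,-9]
  R2 -= -2·R1 → [0,0,-3]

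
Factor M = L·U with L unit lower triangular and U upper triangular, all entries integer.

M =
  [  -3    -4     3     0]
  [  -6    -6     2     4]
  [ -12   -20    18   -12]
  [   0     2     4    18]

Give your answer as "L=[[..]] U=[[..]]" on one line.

  row1 -= 2·row0 → [0,2,-4,4]
  row2 -= 4·row0 → [0,-4,6,-12]
  row3 -= 0·row0 → [0,2,4,18]
  row2 -= -2·row1 → [0,0,-2,-4]
  row3 -= 1·row1 → [0,0,8,14]
  row3 -= -4·row2 → [0,0,0,-2]

L=[[1,0,0,0],[2,1,0,0],[4,-2,1,0],[0,1,-4,1]] U=[[-3,-4,3,0],[0,2,-4,4],[0,0,-2,-4],[0,0,0,-2]]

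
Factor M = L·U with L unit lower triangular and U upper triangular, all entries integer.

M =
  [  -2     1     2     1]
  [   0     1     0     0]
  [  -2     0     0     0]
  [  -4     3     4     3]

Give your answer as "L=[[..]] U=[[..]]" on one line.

L=[[1,0,0,0],[0,1,0,0],[1,-1,1,0],[2,1,0,1]] U=[[-2,1,2,1],[0,1,0,0],[0,0,-2,-1],[0,0,0,1]]

  row1 -= 0·row0 → [0,1,0,0]
  row2 -= 1·row0 → [0,-1,-2,-1]
  row3 -= 2·row0 → [0,1,0,1]
  row2 -= -1·row1 → [0,0,-2,-1]
  row3 -= 1·row1 → [0,0,0,1]
  row3 -= 0·row2 → [0,0,0,1]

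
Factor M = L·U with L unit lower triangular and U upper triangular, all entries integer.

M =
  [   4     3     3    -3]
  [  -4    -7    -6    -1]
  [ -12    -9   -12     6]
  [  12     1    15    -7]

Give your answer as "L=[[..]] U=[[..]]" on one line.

L=[[1,0,0,0],[-1,1,0,0],[-3,0,1,0],[3,2,-4,1]] U=[[4,3,3,-3],[0,-4,-3,-4],[0,0,-3,-3],[0,0,0,-2]]

  row1 -= -1·row0 → [0,-4,-3,-4]
  row2 -= -3·row0 → [0,0,-3,-3]
  row3 -= 3·row0 → [0,-8,6,2]
  row2 -= 0·row1 → [0,0,-3,-3]
  row3 -= 2·row1 → [0,0,12,10]
  row3 -= -4·row2 → [0,0,0,-2]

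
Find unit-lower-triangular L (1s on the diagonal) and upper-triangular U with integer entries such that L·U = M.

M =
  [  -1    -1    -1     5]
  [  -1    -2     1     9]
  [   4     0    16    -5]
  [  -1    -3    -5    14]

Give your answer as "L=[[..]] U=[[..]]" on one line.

L=[[1,0,0,0],[1,1,0,0],[-4,4,1,0],[1,2,-2,1]] U=[[-1,-1,-1,5],[0,-1,2,4],[0,0,4,-1],[0,0,0,-1]]

  R1 -= 1·R0 → [0,-1,2,4]
  R2 -= -4·R0 → [0,-4,12,15]
  R3 -= 1·R0 → [0,-2,-4,9]
  R2 -= 4·R1 → [0,0,4,-1]
  R3 -= 2·R1 → [0,0,-8,1]
  R3 -= -2·R2 → [0,0,0,-1]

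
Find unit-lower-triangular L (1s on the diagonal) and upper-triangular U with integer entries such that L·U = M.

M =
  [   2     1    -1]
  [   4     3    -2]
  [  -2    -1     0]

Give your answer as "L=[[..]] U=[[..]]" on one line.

  row1 -= 2·row0 → [0,1,0]
  row2 -= -1·row0 → [0,0,-1]
  row2 -= 0·row1 → [0,0,-1]

L=[[1,0,0],[2,1,0],[-1,0,1]] U=[[2,1,-1],[0,1,0],[0,0,-1]]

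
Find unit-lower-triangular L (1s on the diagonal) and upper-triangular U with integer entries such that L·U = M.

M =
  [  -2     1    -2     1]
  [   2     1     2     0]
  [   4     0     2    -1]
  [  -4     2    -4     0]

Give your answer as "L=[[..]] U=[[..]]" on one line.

  row1 -= -1·row0 → [0,2,0,1]
  row2 -= -2·row0 → [0,2,-2,1]
  row3 -= 2·row0 → [0,0,0,-2]
  row2 -= 1·row1 → [0,0,-2,0]
  row3 -= 0·row1 → [0,0,0,-2]
  row3 -= 0·row2 → [0,0,0,-2]

L=[[1,0,0,0],[-1,1,0,0],[-2,1,1,0],[2,0,0,1]] U=[[-2,1,-2,1],[0,2,0,1],[0,0,-2,0],[0,0,0,-2]]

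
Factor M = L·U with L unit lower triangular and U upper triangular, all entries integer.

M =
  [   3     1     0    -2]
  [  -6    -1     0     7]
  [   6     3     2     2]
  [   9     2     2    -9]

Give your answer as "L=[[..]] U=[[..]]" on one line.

L=[[1,0,0,0],[-2,1,0,0],[2,1,1,0],[3,-1,1,1]] U=[[3,1,0,-2],[0,1,0,3],[0,0,2,3],[0,0,0,-3]]

  row1 -= -2·row0 → [0,1,0,3]
  row2 -= 2·row0 → [0,1,2,6]
  row3 -= 3·row0 → [0,-1,2,-3]
  row2 -= 1·row1 → [0,0,2,3]
  row3 -= -1·row1 → [0,0,2,0]
  row3 -= 1·row2 → [0,0,0,-3]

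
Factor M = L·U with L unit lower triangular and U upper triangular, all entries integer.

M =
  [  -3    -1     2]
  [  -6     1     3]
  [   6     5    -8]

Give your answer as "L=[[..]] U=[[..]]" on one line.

  R1 -= 2·R0 → [0,3,-1]
  R2 -= -2·R0 → [0,3,-4]
  R2 -= 1·R1 → [0,0,-3]

L=[[1,0,0],[2,1,0],[-2,1,1]] U=[[-3,-1,2],[0,3,-1],[0,0,-3]]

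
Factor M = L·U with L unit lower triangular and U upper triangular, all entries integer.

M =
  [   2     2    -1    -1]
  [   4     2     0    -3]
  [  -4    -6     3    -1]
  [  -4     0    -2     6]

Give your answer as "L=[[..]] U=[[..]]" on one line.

L=[[1,0,0,0],[2,1,0,0],[-2,1,1,0],[-2,-2,0,1]] U=[[2,2,-1,-1],[0,-2,2,-1],[0,0,-1,-2],[0,0,0,2]]

  row1 -= 2·row0 → [0,-2,2,-1]
  row2 -= -2·row0 → [0,-2,1,-3]
  row3 -= -2·row0 → [0,4,-4,4]
  row2 -= 1·row1 → [0,0,-1,-2]
  row3 -= -2·row1 → [0,0,0,2]
  row3 -= 0·row2 → [0,0,0,2]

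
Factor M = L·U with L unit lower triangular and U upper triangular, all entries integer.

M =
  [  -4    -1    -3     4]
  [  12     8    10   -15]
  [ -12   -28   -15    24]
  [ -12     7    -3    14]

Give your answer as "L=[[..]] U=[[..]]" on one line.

L=[[1,0,0,0],[-3,1,0,0],[3,-5,1,0],[3,2,-4,1]] U=[[-4,-1,-3,4],[0,5,1,-3],[0,0,-1,-3],[0,0,0,-4]]

  R1 -= -3·R0 → [0,5,1,-3]
  R2 -= 3·R0 → [0,-25,-6,12]
  R3 -= 3·R0 → [0,10,6,2]
  R2 -= -5·R1 → [0,0,-1,-3]
  R3 -= 2·R1 → [0,0,4,8]
  R3 -= -4·R2 → [0,0,0,-4]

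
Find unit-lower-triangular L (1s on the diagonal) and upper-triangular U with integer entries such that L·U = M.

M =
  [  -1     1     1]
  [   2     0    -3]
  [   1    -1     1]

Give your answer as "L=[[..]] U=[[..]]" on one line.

  R1 -= -2·R0 → [0,2,-1]
  R2 -= -1·R0 → [0,0,2]
  R2 -= 0·R1 → [0,0,2]

L=[[1,0,0],[-2,1,0],[-1,0,1]] U=[[-1,1,1],[0,2,-1],[0,0,2]]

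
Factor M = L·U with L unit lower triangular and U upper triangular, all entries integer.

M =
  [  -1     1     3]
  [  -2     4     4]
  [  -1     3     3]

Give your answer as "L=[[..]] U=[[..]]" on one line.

L=[[1,0,0],[2,1,0],[1,1,1]] U=[[-1,1,3],[0,2,-2],[0,0,2]]

  row1 -= 2·row0 → [0,2,-2]
  row2 -= 1·row0 → [0,2,0]
  row2 -= 1·row1 → [0,0,2]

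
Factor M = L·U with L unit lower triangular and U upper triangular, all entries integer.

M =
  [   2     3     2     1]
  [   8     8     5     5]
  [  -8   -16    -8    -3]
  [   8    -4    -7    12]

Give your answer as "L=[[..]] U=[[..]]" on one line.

  row1 -= 4·row0 → [0,-4,-3,1]
  row2 -= -4·row0 → [0,-4,0,1]
  row3 -= 4·row0 → [0,-16,-15,8]
  row2 -= 1·row1 → [0,0,3,0]
  row3 -= 4·row1 → [0,0,-3,4]
  row3 -= -1·row2 → [0,0,0,4]

L=[[1,0,0,0],[4,1,0,0],[-4,1,1,0],[4,4,-1,1]] U=[[2,3,2,1],[0,-4,-3,1],[0,0,3,0],[0,0,0,4]]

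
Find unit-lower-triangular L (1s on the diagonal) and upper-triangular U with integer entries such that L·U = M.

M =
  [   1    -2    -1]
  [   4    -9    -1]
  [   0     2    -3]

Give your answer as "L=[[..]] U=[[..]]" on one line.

L=[[1,0,0],[4,1,0],[0,-2,1]] U=[[1,-2,-1],[0,-1,3],[0,0,3]]

  row1 -= 4·row0 → [0,-1,3]
  row2 -= 0·row0 → [0,2,-3]
  row2 -= -2·row1 → [0,0,3]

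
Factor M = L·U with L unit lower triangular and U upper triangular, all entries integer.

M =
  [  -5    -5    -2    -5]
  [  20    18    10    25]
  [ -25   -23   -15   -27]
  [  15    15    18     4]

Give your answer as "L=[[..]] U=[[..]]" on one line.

  R1 -= -4·R0 → [0,-2,2,5]
  R2 -= 5·R0 → [0,2,-5,-2]
  R3 -= -3·R0 → [0,0,12,-11]
  R2 -= -1·R1 → [0,0,-3,3]
  R3 -= 0·R1 → [0,0,12,-11]
  R3 -= -4·R2 → [0,0,0,1]

L=[[1,0,0,0],[-4,1,0,0],[5,-1,1,0],[-3,0,-4,1]] U=[[-5,-5,-2,-5],[0,-2,2,5],[0,0,-3,3],[0,0,0,1]]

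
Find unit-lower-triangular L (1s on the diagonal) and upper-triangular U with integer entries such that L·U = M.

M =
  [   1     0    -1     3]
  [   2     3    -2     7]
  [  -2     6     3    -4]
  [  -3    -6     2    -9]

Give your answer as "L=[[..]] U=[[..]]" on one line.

L=[[1,0,0,0],[2,1,0,0],[-2,2,1,0],[-3,-2,-1,1]] U=[[1,0,-1,3],[0,3,0,1],[0,0,1,0],[0,0,0,2]]

  r1 -= 2·r0 → [0,3,0,1]
  r2 -= -2·r0 → [0,6,1,2]
  r3 -= -3·r0 → [0,-6,-1,0]
  r2 -= 2·r1 → [0,0,1,0]
  r3 -= -2·r1 → [0,0,-1,2]
  r3 -= -1·r2 → [0,0,0,2]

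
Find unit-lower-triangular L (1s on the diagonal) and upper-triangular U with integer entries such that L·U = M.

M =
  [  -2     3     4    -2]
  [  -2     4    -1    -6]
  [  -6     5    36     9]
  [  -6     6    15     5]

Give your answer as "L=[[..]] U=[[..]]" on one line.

L=[[1,0,0,0],[1,1,0,0],[3,-4,1,0],[3,-3,-3,1]] U=[[-2,3,4,-2],[0,1,-5,-4],[0,0,4,-1],[0,0,0,-4]]

  row1 -= 1·row0 → [0,1,-5,-4]
  row2 -= 3·row0 → [0,-4,24,15]
  row3 -= 3·row0 → [0,-3,3,11]
  row2 -= -4·row1 → [0,0,4,-1]
  row3 -= -3·row1 → [0,0,-12,-1]
  row3 -= -3·row2 → [0,0,0,-4]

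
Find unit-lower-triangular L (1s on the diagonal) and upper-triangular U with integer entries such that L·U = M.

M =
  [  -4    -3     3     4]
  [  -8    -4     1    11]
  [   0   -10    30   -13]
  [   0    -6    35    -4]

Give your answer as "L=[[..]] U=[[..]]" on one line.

L=[[1,0,0,0],[2,1,0,0],[0,-5,1,0],[0,-3,4,1]] U=[[-4,-3,3,4],[0,2,-5,3],[0,0,5,2],[0,0,0,-3]]

  row1 -= 2·row0 → [0,2,-5,3]
  row2 -= 0·row0 → [0,-10,30,-13]
  row3 -= 0·row0 → [0,-6,35,-4]
  row2 -= -5·row1 → [0,0,5,2]
  row3 -= -3·row1 → [0,0,20,5]
  row3 -= 4·row2 → [0,0,0,-3]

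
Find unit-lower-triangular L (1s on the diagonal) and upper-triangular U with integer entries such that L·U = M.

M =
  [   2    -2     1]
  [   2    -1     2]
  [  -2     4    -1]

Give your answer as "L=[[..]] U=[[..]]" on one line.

L=[[1,0,0],[1,1,0],[-1,2,1]] U=[[2,-2,1],[0,1,1],[0,0,-2]]

  row1 -= 1·row0 → [0,1,1]
  row2 -= -1·row0 → [0,2,0]
  row2 -= 2·row1 → [0,0,-2]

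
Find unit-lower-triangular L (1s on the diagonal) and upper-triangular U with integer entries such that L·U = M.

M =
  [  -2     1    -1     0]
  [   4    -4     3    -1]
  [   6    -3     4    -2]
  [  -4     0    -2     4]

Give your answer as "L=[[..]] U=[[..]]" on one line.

  R1 -= -2·R0 → [0,-2,1,-1]
  R2 -= -3·R0 → [0,0,1,-2]
  R3 -= 2·R0 → [0,-2,0,4]
  R2 -= 0·R1 → [0,0,1,-2]
  R3 -= 1·R1 → [0,0,-1,5]
  R3 -= -1·R2 → [0,0,0,3]

L=[[1,0,0,0],[-2,1,0,0],[-3,0,1,0],[2,1,-1,1]] U=[[-2,1,-1,0],[0,-2,1,-1],[0,0,1,-2],[0,0,0,3]]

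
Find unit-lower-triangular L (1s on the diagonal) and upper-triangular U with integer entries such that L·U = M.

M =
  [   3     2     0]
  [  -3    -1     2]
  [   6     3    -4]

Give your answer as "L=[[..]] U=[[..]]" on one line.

  R1 -= -1·R0 → [0,1,2]
  R2 -= 2·R0 → [0,-1,-4]
  R2 -= -1·R1 → [0,0,-2]

L=[[1,0,0],[-1,1,0],[2,-1,1]] U=[[3,2,0],[0,1,2],[0,0,-2]]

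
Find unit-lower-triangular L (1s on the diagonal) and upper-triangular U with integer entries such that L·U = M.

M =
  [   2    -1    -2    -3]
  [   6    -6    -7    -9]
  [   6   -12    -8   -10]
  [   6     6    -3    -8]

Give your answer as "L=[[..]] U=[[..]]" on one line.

  r1 -= 3·r0 → [0,-3,-1,0]
  r2 -= 3·r0 → [0,-9,-2,-1]
  r3 -= 3·r0 → [0,9,3,1]
  r2 -= 3·r1 → [0,0,1,-1]
  r3 -= -3·r1 → [0,0,0,1]
  r3 -= 0·r2 → [0,0,0,1]

L=[[1,0,0,0],[3,1,0,0],[3,3,1,0],[3,-3,0,1]] U=[[2,-1,-2,-3],[0,-3,-1,0],[0,0,1,-1],[0,0,0,1]]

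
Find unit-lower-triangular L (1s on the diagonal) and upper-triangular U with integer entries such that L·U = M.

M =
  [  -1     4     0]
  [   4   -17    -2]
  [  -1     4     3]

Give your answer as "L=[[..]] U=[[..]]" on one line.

L=[[1,0,0],[-4,1,0],[1,0,1]] U=[[-1,4,0],[0,-1,-2],[0,0,3]]

  r1 -= -4·r0 → [0,-1,-2]
  r2 -= 1·r0 → [0,0,3]
  r2 -= 0·r1 → [0,0,3]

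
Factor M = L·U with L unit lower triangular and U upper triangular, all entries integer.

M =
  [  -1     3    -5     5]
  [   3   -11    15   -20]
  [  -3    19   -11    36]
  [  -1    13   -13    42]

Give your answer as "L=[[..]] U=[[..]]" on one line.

L=[[1,0,0,0],[-3,1,0,0],[3,-5,1,0],[1,-5,-2,1]] U=[[-1,3,-5,5],[0,-2,0,-5],[0,0,4,-4],[0,0,0,4]]

  r1 -= -3·r0 → [0,-2,0,-5]
  r2 -= 3·r0 → [0,10,4,21]
  r3 -= 1·r0 → [0,10,-8,37]
  r2 -= -5·r1 → [0,0,4,-4]
  r3 -= -5·r1 → [0,0,-8,12]
  r3 -= -2·r2 → [0,0,0,4]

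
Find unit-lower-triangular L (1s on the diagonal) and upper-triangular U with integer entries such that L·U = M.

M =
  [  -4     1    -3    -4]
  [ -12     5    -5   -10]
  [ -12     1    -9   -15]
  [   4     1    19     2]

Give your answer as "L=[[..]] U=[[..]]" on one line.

L=[[1,0,0,0],[3,1,0,0],[3,-1,1,0],[-1,1,3,1]] U=[[-4,1,-3,-4],[0,2,4,2],[0,0,4,-1],[0,0,0,-1]]

  R1 -= 3·R0 → [0,2,4,2]
  R2 -= 3·R0 → [0,-2,0,-3]
  R3 -= -1·R0 → [0,2,16,-2]
  R2 -= -1·R1 → [0,0,4,-1]
  R3 -= 1·R1 → [0,0,12,-4]
  R3 -= 3·R2 → [0,0,0,-1]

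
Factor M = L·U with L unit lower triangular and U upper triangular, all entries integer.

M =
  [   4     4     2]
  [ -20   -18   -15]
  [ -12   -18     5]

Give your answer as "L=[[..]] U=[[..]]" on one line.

  row1 -= -5·row0 → [0,2,-5]
  row2 -= -3·row0 → [0,-6,11]
  row2 -= -3·row1 → [0,0,-4]

L=[[1,0,0],[-5,1,0],[-3,-3,1]] U=[[4,4,2],[0,2,-5],[0,0,-4]]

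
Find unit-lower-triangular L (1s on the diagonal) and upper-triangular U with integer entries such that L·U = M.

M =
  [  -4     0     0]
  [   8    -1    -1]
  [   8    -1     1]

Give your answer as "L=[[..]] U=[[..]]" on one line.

L=[[1,0,0],[-2,1,0],[-2,1,1]] U=[[-4,0,0],[0,-1,-1],[0,0,2]]

  R1 -= -2·R0 → [0,-1,-1]
  R2 -= -2·R0 → [0,-1,1]
  R2 -= 1·R1 → [0,0,2]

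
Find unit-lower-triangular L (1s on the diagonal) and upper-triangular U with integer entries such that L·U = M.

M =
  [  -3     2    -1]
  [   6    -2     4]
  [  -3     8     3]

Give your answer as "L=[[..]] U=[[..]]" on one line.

  R1 -= -2·R0 → [0,2,2]
  R2 -= 1·R0 → [0,6,4]
  R2 -= 3·R1 → [0,0,-2]

L=[[1,0,0],[-2,1,0],[1,3,1]] U=[[-3,2,-1],[0,2,2],[0,0,-2]]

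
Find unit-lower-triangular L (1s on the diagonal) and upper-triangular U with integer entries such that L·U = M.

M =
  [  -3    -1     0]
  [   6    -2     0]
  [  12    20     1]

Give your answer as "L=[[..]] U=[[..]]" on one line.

L=[[1,0,0],[-2,1,0],[-4,-4,1]] U=[[-3,-1,0],[0,-4,0],[0,0,1]]

  row1 -= -2·row0 → [0,-4,0]
  row2 -= -4·row0 → [0,16,1]
  row2 -= -4·row1 → [0,0,1]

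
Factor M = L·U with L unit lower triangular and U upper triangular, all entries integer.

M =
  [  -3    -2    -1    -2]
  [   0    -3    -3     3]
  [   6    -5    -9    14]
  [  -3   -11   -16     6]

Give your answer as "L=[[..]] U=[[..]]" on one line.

  R1 -= 0·R0 → [0,-3,-3,3]
  R2 -= -2·R0 → [0,-9,-11,10]
  R3 -= 1·R0 → [0,-9,-15,8]
  R2 -= 3·R1 → [0,0,-2,1]
  R3 -= 3·R1 → [0,0,-6,-1]
  R3 -= 3·R2 → [0,0,0,-4]

L=[[1,0,0,0],[0,1,0,0],[-2,3,1,0],[1,3,3,1]] U=[[-3,-2,-1,-2],[0,-3,-3,3],[0,0,-2,1],[0,0,0,-4]]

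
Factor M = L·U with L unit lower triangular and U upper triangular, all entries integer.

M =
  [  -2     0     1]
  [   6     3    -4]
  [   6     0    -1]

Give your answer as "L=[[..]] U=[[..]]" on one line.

  row1 -= -3·row0 → [0,3,-1]
  row2 -= -3·row0 → [0,0,2]
  row2 -= 0·row1 → [0,0,2]

L=[[1,0,0],[-3,1,0],[-3,0,1]] U=[[-2,0,1],[0,3,-1],[0,0,2]]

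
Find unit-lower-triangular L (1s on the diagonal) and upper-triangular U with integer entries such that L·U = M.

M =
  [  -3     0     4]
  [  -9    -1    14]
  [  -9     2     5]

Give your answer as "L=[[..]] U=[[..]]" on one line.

L=[[1,0,0],[3,1,0],[3,-2,1]] U=[[-3,0,4],[0,-1,2],[0,0,-3]]

  R1 -= 3·R0 → [0,-1,2]
  R2 -= 3·R0 → [0,2,-7]
  R2 -= -2·R1 → [0,0,-3]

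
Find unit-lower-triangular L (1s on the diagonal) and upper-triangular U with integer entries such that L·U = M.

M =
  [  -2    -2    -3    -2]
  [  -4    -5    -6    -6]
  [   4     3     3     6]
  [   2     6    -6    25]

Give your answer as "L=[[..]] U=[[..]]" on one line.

  r1 -= 2·r0 → [0,-1,0,-2]
  r2 -= -2·r0 → [0,-1,-3,2]
  r3 -= -1·r0 → [0,4,-9,23]
  r2 -= 1·r1 → [0,0,-3,4]
  r3 -= -4·r1 → [0,0,-9,15]
  r3 -= 3·r2 → [0,0,0,3]

L=[[1,0,0,0],[2,1,0,0],[-2,1,1,0],[-1,-4,3,1]] U=[[-2,-2,-3,-2],[0,-1,0,-2],[0,0,-3,4],[0,0,0,3]]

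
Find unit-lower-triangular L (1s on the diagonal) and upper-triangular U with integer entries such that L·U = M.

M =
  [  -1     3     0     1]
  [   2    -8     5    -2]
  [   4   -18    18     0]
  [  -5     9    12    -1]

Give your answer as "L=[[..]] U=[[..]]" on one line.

L=[[1,0,0,0],[-2,1,0,0],[-4,3,1,0],[5,3,-1,1]] U=[[-1,3,0,1],[0,-2,5,0],[0,0,3,4],[0,0,0,-2]]

  r1 -= -2·r0 → [0,-2,5,0]
  r2 -= -4·r0 → [0,-6,18,4]
  r3 -= 5·r0 → [0,-6,12,-6]
  r2 -= 3·r1 → [0,0,3,4]
  r3 -= 3·r1 → [0,0,-3,-6]
  r3 -= -1·r2 → [0,0,0,-2]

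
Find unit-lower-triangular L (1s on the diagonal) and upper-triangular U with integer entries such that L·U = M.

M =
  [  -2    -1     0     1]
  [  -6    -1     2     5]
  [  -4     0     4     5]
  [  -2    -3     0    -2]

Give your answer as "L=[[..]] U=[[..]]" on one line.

L=[[1,0,0,0],[3,1,0,0],[2,1,1,0],[1,-1,1,1]] U=[[-2,-1,0,1],[0,2,2,2],[0,0,2,1],[0,0,0,-2]]

  r1 -= 3·r0 → [0,2,2,2]
  r2 -= 2·r0 → [0,2,4,3]
  r3 -= 1·r0 → [0,-2,0,-3]
  r2 -= 1·r1 → [0,0,2,1]
  r3 -= -1·r1 → [0,0,2,-1]
  r3 -= 1·r2 → [0,0,0,-2]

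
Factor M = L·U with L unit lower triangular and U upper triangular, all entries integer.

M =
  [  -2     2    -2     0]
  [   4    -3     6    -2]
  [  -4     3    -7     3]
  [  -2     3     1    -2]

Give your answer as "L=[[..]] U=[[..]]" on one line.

  row1 -= -2·row0 → [0,1,2,-2]
  row2 -= 2·row0 → [0,-1,-3,3]
  row3 -= 1·row0 → [0,1,3,-2]
  row2 -= -1·row1 → [0,0,-1,1]
  row3 -= 1·row1 → [0,0,1,0]
  row3 -= -1·row2 → [0,0,0,1]

L=[[1,0,0,0],[-2,1,0,0],[2,-1,1,0],[1,1,-1,1]] U=[[-2,2,-2,0],[0,1,2,-2],[0,0,-1,1],[0,0,0,1]]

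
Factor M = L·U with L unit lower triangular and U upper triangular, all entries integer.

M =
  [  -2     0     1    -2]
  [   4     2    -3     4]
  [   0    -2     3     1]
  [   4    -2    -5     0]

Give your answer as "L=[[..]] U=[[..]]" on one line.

L=[[1,0,0,0],[-2,1,0,0],[0,-1,1,0],[-2,-1,-2,1]] U=[[-2,0,1,-2],[0,2,-1,0],[0,0,2,1],[0,0,0,-2]]

  R1 -= -2·R0 → [0,2,-1,0]
  R2 -= 0·R0 → [0,-2,3,1]
  R3 -= -2·R0 → [0,-2,-3,-4]
  R2 -= -1·R1 → [0,0,2,1]
  R3 -= -1·R1 → [0,0,-4,-4]
  R3 -= -2·R2 → [0,0,0,-2]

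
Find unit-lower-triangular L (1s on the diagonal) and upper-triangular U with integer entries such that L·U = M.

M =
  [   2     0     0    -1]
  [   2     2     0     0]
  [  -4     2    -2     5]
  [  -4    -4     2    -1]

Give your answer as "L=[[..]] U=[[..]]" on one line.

L=[[1,0,0,0],[1,1,0,0],[-2,1,1,0],[-2,-2,-1,1]] U=[[2,0,0,-1],[0,2,0,1],[0,0,-2,2],[0,0,0,1]]

  R1 -= 1·R0 → [0,2,0,1]
  R2 -= -2·R0 → [0,2,-2,3]
  R3 -= -2·R0 → [0,-4,2,-3]
  R2 -= 1·R1 → [0,0,-2,2]
  R3 -= -2·R1 → [0,0,2,-1]
  R3 -= -1·R2 → [0,0,0,1]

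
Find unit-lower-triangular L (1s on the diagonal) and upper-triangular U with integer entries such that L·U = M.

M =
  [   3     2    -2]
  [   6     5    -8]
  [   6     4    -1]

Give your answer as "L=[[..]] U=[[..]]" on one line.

L=[[1,0,0],[2,1,0],[2,0,1]] U=[[3,2,-2],[0,1,-4],[0,0,3]]

  r1 -= 2·r0 → [0,1,-4]
  r2 -= 2·r0 → [0,0,3]
  r2 -= 0·r1 → [0,0,3]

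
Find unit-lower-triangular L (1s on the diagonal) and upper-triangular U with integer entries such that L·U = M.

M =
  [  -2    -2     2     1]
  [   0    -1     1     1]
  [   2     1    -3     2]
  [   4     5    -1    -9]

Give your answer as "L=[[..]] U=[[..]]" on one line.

L=[[1,0,0,0],[0,1,0,0],[-1,1,1,0],[-2,-1,-2,1]] U=[[-2,-2,2,1],[0,-1,1,1],[0,0,-2,2],[0,0,0,-2]]

  r1 -= 0·r0 → [0,-1,1,1]
  r2 -= -1·r0 → [0,-1,-1,3]
  r3 -= -2·r0 → [0,1,3,-7]
  r2 -= 1·r1 → [0,0,-2,2]
  r3 -= -1·r1 → [0,0,4,-6]
  r3 -= -2·r2 → [0,0,0,-2]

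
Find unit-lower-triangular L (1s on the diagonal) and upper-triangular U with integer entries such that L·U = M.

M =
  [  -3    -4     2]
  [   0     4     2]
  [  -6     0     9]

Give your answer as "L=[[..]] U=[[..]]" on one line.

L=[[1,0,0],[0,1,0],[2,2,1]] U=[[-3,-4,2],[0,4,2],[0,0,1]]

  r1 -= 0·r0 → [0,4,2]
  r2 -= 2·r0 → [0,8,5]
  r2 -= 2·r1 → [0,0,1]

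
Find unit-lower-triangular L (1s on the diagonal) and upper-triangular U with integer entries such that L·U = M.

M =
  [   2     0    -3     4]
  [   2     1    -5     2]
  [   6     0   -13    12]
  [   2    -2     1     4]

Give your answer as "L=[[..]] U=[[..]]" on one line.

L=[[1,0,0,0],[1,1,0,0],[3,0,1,0],[1,-2,0,1]] U=[[2,0,-3,4],[0,1,-2,-2],[0,0,-4,0],[0,0,0,-4]]

  r1 -= 1·r0 → [0,1,-2,-2]
  r2 -= 3·r0 → [0,0,-4,0]
  r3 -= 1·r0 → [0,-2,4,0]
  r2 -= 0·r1 → [0,0,-4,0]
  r3 -= -2·r1 → [0,0,0,-4]
  r3 -= 0·r2 → [0,0,0,-4]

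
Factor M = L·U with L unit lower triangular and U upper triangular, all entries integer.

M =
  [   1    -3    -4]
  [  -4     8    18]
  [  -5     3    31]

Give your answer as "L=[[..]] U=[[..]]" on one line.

L=[[1,0,0],[-4,1,0],[-5,3,1]] U=[[1,-3,-4],[0,-4,2],[0,0,5]]

  r1 -= -4·r0 → [0,-4,2]
  r2 -= -5·r0 → [0,-12,11]
  r2 -= 3·r1 → [0,0,5]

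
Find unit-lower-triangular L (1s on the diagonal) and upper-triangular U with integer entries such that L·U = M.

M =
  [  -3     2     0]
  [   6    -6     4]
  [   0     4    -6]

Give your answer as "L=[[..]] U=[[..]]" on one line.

  r1 -= -2·r0 → [0,-2,4]
  r2 -= 0·r0 → [0,4,-6]
  r2 -= -2·r1 → [0,0,2]

L=[[1,0,0],[-2,1,0],[0,-2,1]] U=[[-3,2,0],[0,-2,4],[0,0,2]]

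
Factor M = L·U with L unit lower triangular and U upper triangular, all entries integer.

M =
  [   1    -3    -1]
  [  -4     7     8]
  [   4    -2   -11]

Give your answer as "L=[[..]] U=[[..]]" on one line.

  R1 -= -4·R0 → [0,-5,4]
  R2 -= 4·R0 → [0,10,-7]
  R2 -= -2·R1 → [0,0,1]

L=[[1,0,0],[-4,1,0],[4,-2,1]] U=[[1,-3,-1],[0,-5,4],[0,0,1]]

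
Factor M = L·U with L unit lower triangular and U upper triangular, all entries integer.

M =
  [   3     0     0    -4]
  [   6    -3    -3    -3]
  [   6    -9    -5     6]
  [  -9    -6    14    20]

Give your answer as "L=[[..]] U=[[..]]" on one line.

  row1 -= 2·row0 → [0,-3,-3,5]
  row2 -= 2·row0 → [0,-9,-5,14]
  row3 -= -3·row0 → [0,-6,14,8]
  row2 -= 3·row1 → [0,0,4,-1]
  row3 -= 2·row1 → [0,0,20,-2]
  row3 -= 5·row2 → [0,0,0,3]

L=[[1,0,0,0],[2,1,0,0],[2,3,1,0],[-3,2,5,1]] U=[[3,0,0,-4],[0,-3,-3,5],[0,0,4,-1],[0,0,0,3]]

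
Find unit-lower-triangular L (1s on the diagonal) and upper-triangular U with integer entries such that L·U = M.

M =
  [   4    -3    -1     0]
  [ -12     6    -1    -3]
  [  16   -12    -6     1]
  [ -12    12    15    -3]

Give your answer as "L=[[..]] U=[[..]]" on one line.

L=[[1,0,0,0],[-3,1,0,0],[4,0,1,0],[-3,-1,-4,1]] U=[[4,-3,-1,0],[0,-3,-4,-3],[0,0,-2,1],[0,0,0,-2]]

  R1 -= -3·R0 → [0,-3,-4,-3]
  R2 -= 4·R0 → [0,0,-2,1]
  R3 -= -3·R0 → [0,3,12,-3]
  R2 -= 0·R1 → [0,0,-2,1]
  R3 -= -1·R1 → [0,0,8,-6]
  R3 -= -4·R2 → [0,0,0,-2]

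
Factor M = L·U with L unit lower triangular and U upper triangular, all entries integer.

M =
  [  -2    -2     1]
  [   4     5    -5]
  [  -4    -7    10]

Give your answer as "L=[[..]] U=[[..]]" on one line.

  row1 -= -2·row0 → [0,1,-3]
  row2 -= 2·row0 → [0,-3,8]
  row2 -= -3·row1 → [0,0,-1]

L=[[1,0,0],[-2,1,0],[2,-3,1]] U=[[-2,-2,1],[0,1,-3],[0,0,-1]]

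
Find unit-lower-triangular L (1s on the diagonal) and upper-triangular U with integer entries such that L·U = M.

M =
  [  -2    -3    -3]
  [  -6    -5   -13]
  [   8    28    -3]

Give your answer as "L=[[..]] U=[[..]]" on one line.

  row1 -= 3·row0 → [0,4,-4]
  row2 -= -4·row0 → [0,16,-15]
  row2 -= 4·row1 → [0,0,1]

L=[[1,0,0],[3,1,0],[-4,4,1]] U=[[-2,-3,-3],[0,4,-4],[0,0,1]]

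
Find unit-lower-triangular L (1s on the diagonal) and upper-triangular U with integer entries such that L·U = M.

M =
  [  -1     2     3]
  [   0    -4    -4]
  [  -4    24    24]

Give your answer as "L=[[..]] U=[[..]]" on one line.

  R1 -= 0·R0 → [0,-4,-4]
  R2 -= 4·R0 → [0,16,12]
  R2 -= -4·R1 → [0,0,-4]

L=[[1,0,0],[0,1,0],[4,-4,1]] U=[[-1,2,3],[0,-4,-4],[0,0,-4]]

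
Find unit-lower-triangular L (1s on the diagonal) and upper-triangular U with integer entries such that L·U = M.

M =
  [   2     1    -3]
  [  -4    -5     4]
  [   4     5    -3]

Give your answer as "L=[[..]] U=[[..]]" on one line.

  r1 -= -2·r0 → [0,-3,-2]
  r2 -= 2·r0 → [0,3,3]
  r2 -= -1·r1 → [0,0,1]

L=[[1,0,0],[-2,1,0],[2,-1,1]] U=[[2,1,-3],[0,-3,-2],[0,0,1]]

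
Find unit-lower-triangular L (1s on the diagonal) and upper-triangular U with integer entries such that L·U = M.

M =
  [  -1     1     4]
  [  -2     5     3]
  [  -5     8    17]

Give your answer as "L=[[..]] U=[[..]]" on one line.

L=[[1,0,0],[2,1,0],[5,1,1]] U=[[-1,1,4],[0,3,-5],[0,0,2]]

  row1 -= 2·row0 → [0,3,-5]
  row2 -= 5·row0 → [0,3,-3]
  row2 -= 1·row1 → [0,0,2]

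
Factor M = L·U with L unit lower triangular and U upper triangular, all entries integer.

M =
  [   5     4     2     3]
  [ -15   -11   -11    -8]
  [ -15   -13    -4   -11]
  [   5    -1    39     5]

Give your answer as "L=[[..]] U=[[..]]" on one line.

  row1 -= -3·row0 → [0,1,-5,1]
  row2 -= -3·row0 → [0,-1,2,-2]
  row3 -= 1·row0 → [0,-5,37,2]
  row2 -= -1·row1 → [0,0,-3,-1]
  row3 -= -5·row1 → [0,0,12,7]
  row3 -= -4·row2 → [0,0,0,3]

L=[[1,0,0,0],[-3,1,0,0],[-3,-1,1,0],[1,-5,-4,1]] U=[[5,4,2,3],[0,1,-5,1],[0,0,-3,-1],[0,0,0,3]]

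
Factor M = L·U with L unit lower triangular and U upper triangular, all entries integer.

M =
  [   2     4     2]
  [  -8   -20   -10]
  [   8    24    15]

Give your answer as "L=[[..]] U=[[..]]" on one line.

  r1 -= -4·r0 → [0,-4,-2]
  r2 -= 4·r0 → [0,8,7]
  r2 -= -2·r1 → [0,0,3]

L=[[1,0,0],[-4,1,0],[4,-2,1]] U=[[2,4,2],[0,-4,-2],[0,0,3]]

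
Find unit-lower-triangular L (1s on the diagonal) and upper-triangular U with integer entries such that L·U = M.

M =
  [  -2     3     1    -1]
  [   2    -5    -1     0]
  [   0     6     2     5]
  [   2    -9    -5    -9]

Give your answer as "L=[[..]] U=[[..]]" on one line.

  row1 -= -1·row0 → [0,-2,0,-1]
  row2 -= 0·row0 → [0,6,2,5]
  row3 -= -1·row0 → [0,-6,-4,-10]
  row2 -= -3·row1 → [0,0,2,2]
  row3 -= 3·row1 → [0,0,-4,-7]
  row3 -= -2·row2 → [0,0,0,-3]

L=[[1,0,0,0],[-1,1,0,0],[0,-3,1,0],[-1,3,-2,1]] U=[[-2,3,1,-1],[0,-2,0,-1],[0,0,2,2],[0,0,0,-3]]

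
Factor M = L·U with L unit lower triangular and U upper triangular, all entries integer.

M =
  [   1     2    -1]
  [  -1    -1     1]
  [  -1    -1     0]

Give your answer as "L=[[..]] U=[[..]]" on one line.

L=[[1,0,0],[-1,1,0],[-1,1,1]] U=[[1,2,-1],[0,1,0],[0,0,-1]]

  r1 -= -1·r0 → [0,1,0]
  r2 -= -1·r0 → [0,1,-1]
  r2 -= 1·r1 → [0,0,-1]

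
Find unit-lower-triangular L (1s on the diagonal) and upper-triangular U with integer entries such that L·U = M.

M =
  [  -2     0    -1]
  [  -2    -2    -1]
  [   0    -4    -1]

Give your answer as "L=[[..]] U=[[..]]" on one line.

L=[[1,0,0],[1,1,0],[0,2,1]] U=[[-2,0,-1],[0,-2,0],[0,0,-1]]

  r1 -= 1·r0 → [0,-2,0]
  r2 -= 0·r0 → [0,-4,-1]
  r2 -= 2·r1 → [0,0,-1]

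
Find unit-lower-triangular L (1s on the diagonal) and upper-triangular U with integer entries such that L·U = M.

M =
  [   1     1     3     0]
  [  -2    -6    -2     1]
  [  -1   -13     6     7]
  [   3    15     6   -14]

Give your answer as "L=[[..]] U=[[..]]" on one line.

L=[[1,0,0,0],[-2,1,0,0],[-1,3,1,0],[3,-3,-3,1]] U=[[1,1,3,0],[0,-4,4,1],[0,0,-3,4],[0,0,0,1]]

  r1 -= -2·r0 → [0,-4,4,1]
  r2 -= -1·r0 → [0,-12,9,7]
  r3 -= 3·r0 → [0,12,-3,-14]
  r2 -= 3·r1 → [0,0,-3,4]
  r3 -= -3·r1 → [0,0,9,-11]
  r3 -= -3·r2 → [0,0,0,1]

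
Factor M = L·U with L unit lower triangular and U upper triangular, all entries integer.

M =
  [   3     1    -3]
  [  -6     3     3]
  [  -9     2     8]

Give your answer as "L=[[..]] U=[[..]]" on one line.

  row1 -= -2·row0 → [0,5,-3]
  row2 -= -3·row0 → [0,5,-1]
  row2 -= 1·row1 → [0,0,2]

L=[[1,0,0],[-2,1,0],[-3,1,1]] U=[[3,1,-3],[0,5,-3],[0,0,2]]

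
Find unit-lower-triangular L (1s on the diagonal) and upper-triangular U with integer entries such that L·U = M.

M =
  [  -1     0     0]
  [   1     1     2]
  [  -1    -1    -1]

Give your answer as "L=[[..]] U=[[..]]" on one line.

L=[[1,0,0],[-1,1,0],[1,-1,1]] U=[[-1,0,0],[0,1,2],[0,0,1]]

  row1 -= -1·row0 → [0,1,2]
  row2 -= 1·row0 → [0,-1,-1]
  row2 -= -1·row1 → [0,0,1]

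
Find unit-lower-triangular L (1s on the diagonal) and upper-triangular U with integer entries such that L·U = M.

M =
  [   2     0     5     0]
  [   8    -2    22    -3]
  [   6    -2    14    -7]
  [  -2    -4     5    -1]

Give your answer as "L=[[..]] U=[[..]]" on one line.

L=[[1,0,0,0],[4,1,0,0],[3,1,1,0],[-1,2,-2,1]] U=[[2,0,5,0],[0,-2,2,-3],[0,0,-3,-4],[0,0,0,-3]]

  row1 -= 4·row0 → [0,-2,2,-3]
  row2 -= 3·row0 → [0,-2,-1,-7]
  row3 -= -1·row0 → [0,-4,10,-1]
  row2 -= 1·row1 → [0,0,-3,-4]
  row3 -= 2·row1 → [0,0,6,5]
  row3 -= -2·row2 → [0,0,0,-3]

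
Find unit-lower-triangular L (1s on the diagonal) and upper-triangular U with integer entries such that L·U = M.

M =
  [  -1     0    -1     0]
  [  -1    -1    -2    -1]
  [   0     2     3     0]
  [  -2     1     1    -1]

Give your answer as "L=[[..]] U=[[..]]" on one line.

  row1 -= 1·row0 → [0,-1,-1,-1]
  row2 -= 0·row0 → [0,2,3,0]
  row3 -= 2·row0 → [0,1,3,-1]
  row2 -= -2·row1 → [0,0,1,-2]
  row3 -= -1·row1 → [0,0,2,-2]
  row3 -= 2·row2 → [0,0,0,2]

L=[[1,0,0,0],[1,1,0,0],[0,-2,1,0],[2,-1,2,1]] U=[[-1,0,-1,0],[0,-1,-1,-1],[0,0,1,-2],[0,0,0,2]]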